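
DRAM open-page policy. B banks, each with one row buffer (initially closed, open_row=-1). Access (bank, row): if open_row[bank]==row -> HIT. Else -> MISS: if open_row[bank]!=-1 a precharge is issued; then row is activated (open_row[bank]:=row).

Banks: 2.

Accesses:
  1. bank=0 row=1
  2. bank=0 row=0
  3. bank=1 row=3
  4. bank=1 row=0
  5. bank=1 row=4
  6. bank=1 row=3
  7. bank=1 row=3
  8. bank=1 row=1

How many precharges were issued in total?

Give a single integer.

Acc 1: bank0 row1 -> MISS (open row1); precharges=0
Acc 2: bank0 row0 -> MISS (open row0); precharges=1
Acc 3: bank1 row3 -> MISS (open row3); precharges=1
Acc 4: bank1 row0 -> MISS (open row0); precharges=2
Acc 5: bank1 row4 -> MISS (open row4); precharges=3
Acc 6: bank1 row3 -> MISS (open row3); precharges=4
Acc 7: bank1 row3 -> HIT
Acc 8: bank1 row1 -> MISS (open row1); precharges=5

Answer: 5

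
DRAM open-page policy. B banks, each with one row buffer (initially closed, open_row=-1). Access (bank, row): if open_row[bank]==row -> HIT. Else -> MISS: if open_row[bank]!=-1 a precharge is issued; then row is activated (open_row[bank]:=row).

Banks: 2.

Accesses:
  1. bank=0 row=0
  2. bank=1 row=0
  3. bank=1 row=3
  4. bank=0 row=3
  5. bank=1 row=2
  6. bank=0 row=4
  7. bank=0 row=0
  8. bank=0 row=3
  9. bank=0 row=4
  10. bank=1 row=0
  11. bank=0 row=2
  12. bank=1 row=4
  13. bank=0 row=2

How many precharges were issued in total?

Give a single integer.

Acc 1: bank0 row0 -> MISS (open row0); precharges=0
Acc 2: bank1 row0 -> MISS (open row0); precharges=0
Acc 3: bank1 row3 -> MISS (open row3); precharges=1
Acc 4: bank0 row3 -> MISS (open row3); precharges=2
Acc 5: bank1 row2 -> MISS (open row2); precharges=3
Acc 6: bank0 row4 -> MISS (open row4); precharges=4
Acc 7: bank0 row0 -> MISS (open row0); precharges=5
Acc 8: bank0 row3 -> MISS (open row3); precharges=6
Acc 9: bank0 row4 -> MISS (open row4); precharges=7
Acc 10: bank1 row0 -> MISS (open row0); precharges=8
Acc 11: bank0 row2 -> MISS (open row2); precharges=9
Acc 12: bank1 row4 -> MISS (open row4); precharges=10
Acc 13: bank0 row2 -> HIT

Answer: 10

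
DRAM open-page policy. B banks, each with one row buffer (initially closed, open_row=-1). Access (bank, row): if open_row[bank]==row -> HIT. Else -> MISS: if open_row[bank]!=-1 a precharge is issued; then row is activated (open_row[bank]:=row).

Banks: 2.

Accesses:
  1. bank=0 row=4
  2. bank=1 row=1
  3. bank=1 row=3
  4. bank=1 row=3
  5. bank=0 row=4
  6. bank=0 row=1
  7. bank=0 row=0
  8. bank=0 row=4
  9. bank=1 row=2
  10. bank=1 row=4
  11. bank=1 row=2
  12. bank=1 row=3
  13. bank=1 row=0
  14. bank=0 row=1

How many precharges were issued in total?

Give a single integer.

Answer: 10

Derivation:
Acc 1: bank0 row4 -> MISS (open row4); precharges=0
Acc 2: bank1 row1 -> MISS (open row1); precharges=0
Acc 3: bank1 row3 -> MISS (open row3); precharges=1
Acc 4: bank1 row3 -> HIT
Acc 5: bank0 row4 -> HIT
Acc 6: bank0 row1 -> MISS (open row1); precharges=2
Acc 7: bank0 row0 -> MISS (open row0); precharges=3
Acc 8: bank0 row4 -> MISS (open row4); precharges=4
Acc 9: bank1 row2 -> MISS (open row2); precharges=5
Acc 10: bank1 row4 -> MISS (open row4); precharges=6
Acc 11: bank1 row2 -> MISS (open row2); precharges=7
Acc 12: bank1 row3 -> MISS (open row3); precharges=8
Acc 13: bank1 row0 -> MISS (open row0); precharges=9
Acc 14: bank0 row1 -> MISS (open row1); precharges=10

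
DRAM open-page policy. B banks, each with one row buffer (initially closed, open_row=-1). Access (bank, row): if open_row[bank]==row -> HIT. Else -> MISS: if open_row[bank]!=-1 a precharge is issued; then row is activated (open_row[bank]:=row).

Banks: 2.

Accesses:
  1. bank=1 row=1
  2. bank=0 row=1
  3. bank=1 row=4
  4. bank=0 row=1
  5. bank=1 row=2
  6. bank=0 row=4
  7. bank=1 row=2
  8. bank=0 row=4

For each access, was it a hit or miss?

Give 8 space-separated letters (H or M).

Acc 1: bank1 row1 -> MISS (open row1); precharges=0
Acc 2: bank0 row1 -> MISS (open row1); precharges=0
Acc 3: bank1 row4 -> MISS (open row4); precharges=1
Acc 4: bank0 row1 -> HIT
Acc 5: bank1 row2 -> MISS (open row2); precharges=2
Acc 6: bank0 row4 -> MISS (open row4); precharges=3
Acc 7: bank1 row2 -> HIT
Acc 8: bank0 row4 -> HIT

Answer: M M M H M M H H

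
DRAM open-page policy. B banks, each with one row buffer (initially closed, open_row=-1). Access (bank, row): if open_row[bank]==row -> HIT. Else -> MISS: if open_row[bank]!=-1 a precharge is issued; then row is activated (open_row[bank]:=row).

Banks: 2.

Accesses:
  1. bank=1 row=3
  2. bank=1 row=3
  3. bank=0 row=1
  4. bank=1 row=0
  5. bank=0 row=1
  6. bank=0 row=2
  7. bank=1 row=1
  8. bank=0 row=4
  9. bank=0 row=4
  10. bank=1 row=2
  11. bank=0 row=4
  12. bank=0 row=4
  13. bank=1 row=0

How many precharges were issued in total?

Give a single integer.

Answer: 6

Derivation:
Acc 1: bank1 row3 -> MISS (open row3); precharges=0
Acc 2: bank1 row3 -> HIT
Acc 3: bank0 row1 -> MISS (open row1); precharges=0
Acc 4: bank1 row0 -> MISS (open row0); precharges=1
Acc 5: bank0 row1 -> HIT
Acc 6: bank0 row2 -> MISS (open row2); precharges=2
Acc 7: bank1 row1 -> MISS (open row1); precharges=3
Acc 8: bank0 row4 -> MISS (open row4); precharges=4
Acc 9: bank0 row4 -> HIT
Acc 10: bank1 row2 -> MISS (open row2); precharges=5
Acc 11: bank0 row4 -> HIT
Acc 12: bank0 row4 -> HIT
Acc 13: bank1 row0 -> MISS (open row0); precharges=6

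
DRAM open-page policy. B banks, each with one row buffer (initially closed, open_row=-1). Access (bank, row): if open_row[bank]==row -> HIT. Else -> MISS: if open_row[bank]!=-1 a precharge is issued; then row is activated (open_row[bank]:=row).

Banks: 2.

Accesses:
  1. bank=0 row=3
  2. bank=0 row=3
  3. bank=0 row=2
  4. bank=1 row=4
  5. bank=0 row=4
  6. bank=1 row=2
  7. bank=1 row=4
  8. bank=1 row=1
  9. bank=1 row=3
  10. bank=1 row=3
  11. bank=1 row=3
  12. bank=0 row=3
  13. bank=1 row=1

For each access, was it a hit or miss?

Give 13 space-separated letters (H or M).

Acc 1: bank0 row3 -> MISS (open row3); precharges=0
Acc 2: bank0 row3 -> HIT
Acc 3: bank0 row2 -> MISS (open row2); precharges=1
Acc 4: bank1 row4 -> MISS (open row4); precharges=1
Acc 5: bank0 row4 -> MISS (open row4); precharges=2
Acc 6: bank1 row2 -> MISS (open row2); precharges=3
Acc 7: bank1 row4 -> MISS (open row4); precharges=4
Acc 8: bank1 row1 -> MISS (open row1); precharges=5
Acc 9: bank1 row3 -> MISS (open row3); precharges=6
Acc 10: bank1 row3 -> HIT
Acc 11: bank1 row3 -> HIT
Acc 12: bank0 row3 -> MISS (open row3); precharges=7
Acc 13: bank1 row1 -> MISS (open row1); precharges=8

Answer: M H M M M M M M M H H M M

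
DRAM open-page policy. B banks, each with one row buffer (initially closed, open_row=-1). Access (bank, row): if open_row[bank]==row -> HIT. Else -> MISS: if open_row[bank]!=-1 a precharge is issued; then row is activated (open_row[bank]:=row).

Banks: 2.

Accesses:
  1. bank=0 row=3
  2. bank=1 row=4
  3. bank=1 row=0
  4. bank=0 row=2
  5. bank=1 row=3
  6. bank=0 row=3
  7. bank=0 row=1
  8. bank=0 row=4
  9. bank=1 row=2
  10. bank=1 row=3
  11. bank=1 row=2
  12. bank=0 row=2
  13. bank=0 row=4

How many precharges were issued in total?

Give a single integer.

Acc 1: bank0 row3 -> MISS (open row3); precharges=0
Acc 2: bank1 row4 -> MISS (open row4); precharges=0
Acc 3: bank1 row0 -> MISS (open row0); precharges=1
Acc 4: bank0 row2 -> MISS (open row2); precharges=2
Acc 5: bank1 row3 -> MISS (open row3); precharges=3
Acc 6: bank0 row3 -> MISS (open row3); precharges=4
Acc 7: bank0 row1 -> MISS (open row1); precharges=5
Acc 8: bank0 row4 -> MISS (open row4); precharges=6
Acc 9: bank1 row2 -> MISS (open row2); precharges=7
Acc 10: bank1 row3 -> MISS (open row3); precharges=8
Acc 11: bank1 row2 -> MISS (open row2); precharges=9
Acc 12: bank0 row2 -> MISS (open row2); precharges=10
Acc 13: bank0 row4 -> MISS (open row4); precharges=11

Answer: 11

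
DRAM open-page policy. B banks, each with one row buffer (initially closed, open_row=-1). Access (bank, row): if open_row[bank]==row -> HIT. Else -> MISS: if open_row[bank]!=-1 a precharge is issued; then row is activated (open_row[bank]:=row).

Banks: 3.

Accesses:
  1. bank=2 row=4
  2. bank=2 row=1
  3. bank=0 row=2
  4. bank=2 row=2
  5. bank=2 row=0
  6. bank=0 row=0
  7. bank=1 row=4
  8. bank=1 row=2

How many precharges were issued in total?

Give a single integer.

Acc 1: bank2 row4 -> MISS (open row4); precharges=0
Acc 2: bank2 row1 -> MISS (open row1); precharges=1
Acc 3: bank0 row2 -> MISS (open row2); precharges=1
Acc 4: bank2 row2 -> MISS (open row2); precharges=2
Acc 5: bank2 row0 -> MISS (open row0); precharges=3
Acc 6: bank0 row0 -> MISS (open row0); precharges=4
Acc 7: bank1 row4 -> MISS (open row4); precharges=4
Acc 8: bank1 row2 -> MISS (open row2); precharges=5

Answer: 5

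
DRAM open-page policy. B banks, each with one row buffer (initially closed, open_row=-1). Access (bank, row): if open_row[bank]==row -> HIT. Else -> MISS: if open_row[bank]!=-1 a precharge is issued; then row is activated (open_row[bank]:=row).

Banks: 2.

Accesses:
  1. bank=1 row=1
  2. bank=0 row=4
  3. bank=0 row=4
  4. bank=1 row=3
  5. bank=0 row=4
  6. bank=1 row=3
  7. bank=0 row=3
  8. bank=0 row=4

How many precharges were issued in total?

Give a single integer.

Answer: 3

Derivation:
Acc 1: bank1 row1 -> MISS (open row1); precharges=0
Acc 2: bank0 row4 -> MISS (open row4); precharges=0
Acc 3: bank0 row4 -> HIT
Acc 4: bank1 row3 -> MISS (open row3); precharges=1
Acc 5: bank0 row4 -> HIT
Acc 6: bank1 row3 -> HIT
Acc 7: bank0 row3 -> MISS (open row3); precharges=2
Acc 8: bank0 row4 -> MISS (open row4); precharges=3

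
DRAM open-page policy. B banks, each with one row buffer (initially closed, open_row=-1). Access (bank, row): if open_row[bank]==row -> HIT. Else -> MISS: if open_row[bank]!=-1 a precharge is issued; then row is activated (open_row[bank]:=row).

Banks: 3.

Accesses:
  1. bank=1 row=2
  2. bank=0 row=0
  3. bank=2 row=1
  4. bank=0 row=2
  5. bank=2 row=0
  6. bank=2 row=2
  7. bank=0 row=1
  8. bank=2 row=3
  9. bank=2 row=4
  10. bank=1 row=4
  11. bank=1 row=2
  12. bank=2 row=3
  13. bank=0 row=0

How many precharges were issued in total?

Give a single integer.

Answer: 10

Derivation:
Acc 1: bank1 row2 -> MISS (open row2); precharges=0
Acc 2: bank0 row0 -> MISS (open row0); precharges=0
Acc 3: bank2 row1 -> MISS (open row1); precharges=0
Acc 4: bank0 row2 -> MISS (open row2); precharges=1
Acc 5: bank2 row0 -> MISS (open row0); precharges=2
Acc 6: bank2 row2 -> MISS (open row2); precharges=3
Acc 7: bank0 row1 -> MISS (open row1); precharges=4
Acc 8: bank2 row3 -> MISS (open row3); precharges=5
Acc 9: bank2 row4 -> MISS (open row4); precharges=6
Acc 10: bank1 row4 -> MISS (open row4); precharges=7
Acc 11: bank1 row2 -> MISS (open row2); precharges=8
Acc 12: bank2 row3 -> MISS (open row3); precharges=9
Acc 13: bank0 row0 -> MISS (open row0); precharges=10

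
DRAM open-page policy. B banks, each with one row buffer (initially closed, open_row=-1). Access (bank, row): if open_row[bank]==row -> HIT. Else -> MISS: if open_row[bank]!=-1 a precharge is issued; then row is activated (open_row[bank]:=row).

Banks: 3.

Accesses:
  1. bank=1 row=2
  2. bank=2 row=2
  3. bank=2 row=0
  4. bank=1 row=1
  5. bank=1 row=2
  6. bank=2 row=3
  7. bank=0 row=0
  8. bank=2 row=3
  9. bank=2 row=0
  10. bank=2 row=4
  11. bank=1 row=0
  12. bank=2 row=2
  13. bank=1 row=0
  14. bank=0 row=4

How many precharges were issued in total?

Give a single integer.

Answer: 9

Derivation:
Acc 1: bank1 row2 -> MISS (open row2); precharges=0
Acc 2: bank2 row2 -> MISS (open row2); precharges=0
Acc 3: bank2 row0 -> MISS (open row0); precharges=1
Acc 4: bank1 row1 -> MISS (open row1); precharges=2
Acc 5: bank1 row2 -> MISS (open row2); precharges=3
Acc 6: bank2 row3 -> MISS (open row3); precharges=4
Acc 7: bank0 row0 -> MISS (open row0); precharges=4
Acc 8: bank2 row3 -> HIT
Acc 9: bank2 row0 -> MISS (open row0); precharges=5
Acc 10: bank2 row4 -> MISS (open row4); precharges=6
Acc 11: bank1 row0 -> MISS (open row0); precharges=7
Acc 12: bank2 row2 -> MISS (open row2); precharges=8
Acc 13: bank1 row0 -> HIT
Acc 14: bank0 row4 -> MISS (open row4); precharges=9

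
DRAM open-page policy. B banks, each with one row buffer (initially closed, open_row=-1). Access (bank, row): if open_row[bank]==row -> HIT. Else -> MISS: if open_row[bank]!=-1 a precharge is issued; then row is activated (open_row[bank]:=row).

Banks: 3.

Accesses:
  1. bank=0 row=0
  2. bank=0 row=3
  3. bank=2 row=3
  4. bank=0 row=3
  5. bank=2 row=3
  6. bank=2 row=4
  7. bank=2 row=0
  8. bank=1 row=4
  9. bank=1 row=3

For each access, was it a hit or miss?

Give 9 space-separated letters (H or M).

Answer: M M M H H M M M M

Derivation:
Acc 1: bank0 row0 -> MISS (open row0); precharges=0
Acc 2: bank0 row3 -> MISS (open row3); precharges=1
Acc 3: bank2 row3 -> MISS (open row3); precharges=1
Acc 4: bank0 row3 -> HIT
Acc 5: bank2 row3 -> HIT
Acc 6: bank2 row4 -> MISS (open row4); precharges=2
Acc 7: bank2 row0 -> MISS (open row0); precharges=3
Acc 8: bank1 row4 -> MISS (open row4); precharges=3
Acc 9: bank1 row3 -> MISS (open row3); precharges=4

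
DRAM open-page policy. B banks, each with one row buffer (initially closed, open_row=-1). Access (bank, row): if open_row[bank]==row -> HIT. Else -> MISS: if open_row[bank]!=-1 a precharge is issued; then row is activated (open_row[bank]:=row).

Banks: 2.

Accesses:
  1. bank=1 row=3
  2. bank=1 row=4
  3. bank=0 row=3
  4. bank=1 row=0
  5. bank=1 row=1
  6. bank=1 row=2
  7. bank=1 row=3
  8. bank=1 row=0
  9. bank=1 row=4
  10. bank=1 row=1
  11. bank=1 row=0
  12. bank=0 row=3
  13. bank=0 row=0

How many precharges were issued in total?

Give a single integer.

Answer: 10

Derivation:
Acc 1: bank1 row3 -> MISS (open row3); precharges=0
Acc 2: bank1 row4 -> MISS (open row4); precharges=1
Acc 3: bank0 row3 -> MISS (open row3); precharges=1
Acc 4: bank1 row0 -> MISS (open row0); precharges=2
Acc 5: bank1 row1 -> MISS (open row1); precharges=3
Acc 6: bank1 row2 -> MISS (open row2); precharges=4
Acc 7: bank1 row3 -> MISS (open row3); precharges=5
Acc 8: bank1 row0 -> MISS (open row0); precharges=6
Acc 9: bank1 row4 -> MISS (open row4); precharges=7
Acc 10: bank1 row1 -> MISS (open row1); precharges=8
Acc 11: bank1 row0 -> MISS (open row0); precharges=9
Acc 12: bank0 row3 -> HIT
Acc 13: bank0 row0 -> MISS (open row0); precharges=10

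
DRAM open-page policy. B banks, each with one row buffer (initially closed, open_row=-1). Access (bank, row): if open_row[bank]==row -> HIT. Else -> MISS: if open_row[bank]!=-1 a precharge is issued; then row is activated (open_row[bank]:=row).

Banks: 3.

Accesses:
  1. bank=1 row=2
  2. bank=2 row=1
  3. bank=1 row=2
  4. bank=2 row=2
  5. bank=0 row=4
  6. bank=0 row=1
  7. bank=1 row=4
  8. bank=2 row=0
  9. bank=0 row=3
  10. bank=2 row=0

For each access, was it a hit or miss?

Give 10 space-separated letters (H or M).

Answer: M M H M M M M M M H

Derivation:
Acc 1: bank1 row2 -> MISS (open row2); precharges=0
Acc 2: bank2 row1 -> MISS (open row1); precharges=0
Acc 3: bank1 row2 -> HIT
Acc 4: bank2 row2 -> MISS (open row2); precharges=1
Acc 5: bank0 row4 -> MISS (open row4); precharges=1
Acc 6: bank0 row1 -> MISS (open row1); precharges=2
Acc 7: bank1 row4 -> MISS (open row4); precharges=3
Acc 8: bank2 row0 -> MISS (open row0); precharges=4
Acc 9: bank0 row3 -> MISS (open row3); precharges=5
Acc 10: bank2 row0 -> HIT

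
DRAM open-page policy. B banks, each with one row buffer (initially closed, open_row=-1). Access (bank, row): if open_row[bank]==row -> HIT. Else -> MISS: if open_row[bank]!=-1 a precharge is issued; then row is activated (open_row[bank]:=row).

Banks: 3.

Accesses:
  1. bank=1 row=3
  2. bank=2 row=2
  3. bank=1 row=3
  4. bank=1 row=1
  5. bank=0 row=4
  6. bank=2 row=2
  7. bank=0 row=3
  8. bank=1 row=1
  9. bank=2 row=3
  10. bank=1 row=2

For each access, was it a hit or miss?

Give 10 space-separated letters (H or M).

Answer: M M H M M H M H M M

Derivation:
Acc 1: bank1 row3 -> MISS (open row3); precharges=0
Acc 2: bank2 row2 -> MISS (open row2); precharges=0
Acc 3: bank1 row3 -> HIT
Acc 4: bank1 row1 -> MISS (open row1); precharges=1
Acc 5: bank0 row4 -> MISS (open row4); precharges=1
Acc 6: bank2 row2 -> HIT
Acc 7: bank0 row3 -> MISS (open row3); precharges=2
Acc 8: bank1 row1 -> HIT
Acc 9: bank2 row3 -> MISS (open row3); precharges=3
Acc 10: bank1 row2 -> MISS (open row2); precharges=4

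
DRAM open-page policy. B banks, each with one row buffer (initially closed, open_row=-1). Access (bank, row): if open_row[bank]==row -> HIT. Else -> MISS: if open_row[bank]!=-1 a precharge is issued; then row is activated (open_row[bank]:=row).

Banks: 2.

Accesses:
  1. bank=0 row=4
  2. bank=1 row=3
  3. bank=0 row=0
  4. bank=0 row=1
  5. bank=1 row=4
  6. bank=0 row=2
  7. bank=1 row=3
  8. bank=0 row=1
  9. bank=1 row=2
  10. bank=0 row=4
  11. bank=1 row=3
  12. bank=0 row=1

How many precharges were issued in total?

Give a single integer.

Answer: 10

Derivation:
Acc 1: bank0 row4 -> MISS (open row4); precharges=0
Acc 2: bank1 row3 -> MISS (open row3); precharges=0
Acc 3: bank0 row0 -> MISS (open row0); precharges=1
Acc 4: bank0 row1 -> MISS (open row1); precharges=2
Acc 5: bank1 row4 -> MISS (open row4); precharges=3
Acc 6: bank0 row2 -> MISS (open row2); precharges=4
Acc 7: bank1 row3 -> MISS (open row3); precharges=5
Acc 8: bank0 row1 -> MISS (open row1); precharges=6
Acc 9: bank1 row2 -> MISS (open row2); precharges=7
Acc 10: bank0 row4 -> MISS (open row4); precharges=8
Acc 11: bank1 row3 -> MISS (open row3); precharges=9
Acc 12: bank0 row1 -> MISS (open row1); precharges=10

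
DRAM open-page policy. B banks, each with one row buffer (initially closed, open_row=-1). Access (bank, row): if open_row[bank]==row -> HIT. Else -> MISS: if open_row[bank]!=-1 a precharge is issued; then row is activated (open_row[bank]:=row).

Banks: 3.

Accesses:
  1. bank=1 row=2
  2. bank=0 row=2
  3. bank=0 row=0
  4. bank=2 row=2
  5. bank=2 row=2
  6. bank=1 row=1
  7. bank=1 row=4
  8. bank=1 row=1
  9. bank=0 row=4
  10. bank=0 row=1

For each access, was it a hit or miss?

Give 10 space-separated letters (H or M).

Acc 1: bank1 row2 -> MISS (open row2); precharges=0
Acc 2: bank0 row2 -> MISS (open row2); precharges=0
Acc 3: bank0 row0 -> MISS (open row0); precharges=1
Acc 4: bank2 row2 -> MISS (open row2); precharges=1
Acc 5: bank2 row2 -> HIT
Acc 6: bank1 row1 -> MISS (open row1); precharges=2
Acc 7: bank1 row4 -> MISS (open row4); precharges=3
Acc 8: bank1 row1 -> MISS (open row1); precharges=4
Acc 9: bank0 row4 -> MISS (open row4); precharges=5
Acc 10: bank0 row1 -> MISS (open row1); precharges=6

Answer: M M M M H M M M M M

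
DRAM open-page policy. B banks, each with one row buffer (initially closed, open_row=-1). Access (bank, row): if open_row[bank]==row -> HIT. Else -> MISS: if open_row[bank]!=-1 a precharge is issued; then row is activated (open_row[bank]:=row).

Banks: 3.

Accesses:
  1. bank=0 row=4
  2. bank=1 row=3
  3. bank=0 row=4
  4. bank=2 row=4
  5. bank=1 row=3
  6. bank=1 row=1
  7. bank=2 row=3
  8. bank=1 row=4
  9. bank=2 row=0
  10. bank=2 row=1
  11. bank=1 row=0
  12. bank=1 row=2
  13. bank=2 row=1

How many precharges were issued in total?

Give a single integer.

Acc 1: bank0 row4 -> MISS (open row4); precharges=0
Acc 2: bank1 row3 -> MISS (open row3); precharges=0
Acc 3: bank0 row4 -> HIT
Acc 4: bank2 row4 -> MISS (open row4); precharges=0
Acc 5: bank1 row3 -> HIT
Acc 6: bank1 row1 -> MISS (open row1); precharges=1
Acc 7: bank2 row3 -> MISS (open row3); precharges=2
Acc 8: bank1 row4 -> MISS (open row4); precharges=3
Acc 9: bank2 row0 -> MISS (open row0); precharges=4
Acc 10: bank2 row1 -> MISS (open row1); precharges=5
Acc 11: bank1 row0 -> MISS (open row0); precharges=6
Acc 12: bank1 row2 -> MISS (open row2); precharges=7
Acc 13: bank2 row1 -> HIT

Answer: 7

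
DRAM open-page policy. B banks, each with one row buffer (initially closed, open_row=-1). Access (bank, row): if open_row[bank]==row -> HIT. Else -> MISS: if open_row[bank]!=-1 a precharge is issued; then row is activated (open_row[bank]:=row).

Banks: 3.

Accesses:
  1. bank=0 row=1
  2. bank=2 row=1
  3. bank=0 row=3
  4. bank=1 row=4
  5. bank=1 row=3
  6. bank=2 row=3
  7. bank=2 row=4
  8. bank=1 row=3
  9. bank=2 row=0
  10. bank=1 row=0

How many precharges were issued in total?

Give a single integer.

Answer: 6

Derivation:
Acc 1: bank0 row1 -> MISS (open row1); precharges=0
Acc 2: bank2 row1 -> MISS (open row1); precharges=0
Acc 3: bank0 row3 -> MISS (open row3); precharges=1
Acc 4: bank1 row4 -> MISS (open row4); precharges=1
Acc 5: bank1 row3 -> MISS (open row3); precharges=2
Acc 6: bank2 row3 -> MISS (open row3); precharges=3
Acc 7: bank2 row4 -> MISS (open row4); precharges=4
Acc 8: bank1 row3 -> HIT
Acc 9: bank2 row0 -> MISS (open row0); precharges=5
Acc 10: bank1 row0 -> MISS (open row0); precharges=6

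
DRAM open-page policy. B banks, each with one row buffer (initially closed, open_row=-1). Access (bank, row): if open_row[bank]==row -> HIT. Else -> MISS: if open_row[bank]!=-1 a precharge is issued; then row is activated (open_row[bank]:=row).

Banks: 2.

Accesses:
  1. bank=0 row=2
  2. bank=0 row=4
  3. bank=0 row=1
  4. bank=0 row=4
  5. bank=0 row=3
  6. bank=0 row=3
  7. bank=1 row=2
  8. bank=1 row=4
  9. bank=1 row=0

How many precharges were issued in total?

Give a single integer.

Acc 1: bank0 row2 -> MISS (open row2); precharges=0
Acc 2: bank0 row4 -> MISS (open row4); precharges=1
Acc 3: bank0 row1 -> MISS (open row1); precharges=2
Acc 4: bank0 row4 -> MISS (open row4); precharges=3
Acc 5: bank0 row3 -> MISS (open row3); precharges=4
Acc 6: bank0 row3 -> HIT
Acc 7: bank1 row2 -> MISS (open row2); precharges=4
Acc 8: bank1 row4 -> MISS (open row4); precharges=5
Acc 9: bank1 row0 -> MISS (open row0); precharges=6

Answer: 6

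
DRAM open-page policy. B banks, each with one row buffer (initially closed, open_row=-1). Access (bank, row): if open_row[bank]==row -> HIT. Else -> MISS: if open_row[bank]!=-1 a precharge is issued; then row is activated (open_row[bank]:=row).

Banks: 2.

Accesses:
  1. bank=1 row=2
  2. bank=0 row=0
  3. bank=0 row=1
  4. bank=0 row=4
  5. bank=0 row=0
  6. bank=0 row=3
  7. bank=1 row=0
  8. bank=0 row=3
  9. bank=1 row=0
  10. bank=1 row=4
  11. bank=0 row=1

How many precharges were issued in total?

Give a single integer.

Answer: 7

Derivation:
Acc 1: bank1 row2 -> MISS (open row2); precharges=0
Acc 2: bank0 row0 -> MISS (open row0); precharges=0
Acc 3: bank0 row1 -> MISS (open row1); precharges=1
Acc 4: bank0 row4 -> MISS (open row4); precharges=2
Acc 5: bank0 row0 -> MISS (open row0); precharges=3
Acc 6: bank0 row3 -> MISS (open row3); precharges=4
Acc 7: bank1 row0 -> MISS (open row0); precharges=5
Acc 8: bank0 row3 -> HIT
Acc 9: bank1 row0 -> HIT
Acc 10: bank1 row4 -> MISS (open row4); precharges=6
Acc 11: bank0 row1 -> MISS (open row1); precharges=7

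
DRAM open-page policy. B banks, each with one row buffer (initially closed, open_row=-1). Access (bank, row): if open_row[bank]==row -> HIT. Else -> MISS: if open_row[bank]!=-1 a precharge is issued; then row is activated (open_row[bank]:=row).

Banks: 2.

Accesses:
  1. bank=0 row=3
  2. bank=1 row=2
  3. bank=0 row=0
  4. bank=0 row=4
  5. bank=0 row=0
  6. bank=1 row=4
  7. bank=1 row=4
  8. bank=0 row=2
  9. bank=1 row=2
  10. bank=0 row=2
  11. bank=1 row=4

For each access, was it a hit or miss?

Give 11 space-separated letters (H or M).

Acc 1: bank0 row3 -> MISS (open row3); precharges=0
Acc 2: bank1 row2 -> MISS (open row2); precharges=0
Acc 3: bank0 row0 -> MISS (open row0); precharges=1
Acc 4: bank0 row4 -> MISS (open row4); precharges=2
Acc 5: bank0 row0 -> MISS (open row0); precharges=3
Acc 6: bank1 row4 -> MISS (open row4); precharges=4
Acc 7: bank1 row4 -> HIT
Acc 8: bank0 row2 -> MISS (open row2); precharges=5
Acc 9: bank1 row2 -> MISS (open row2); precharges=6
Acc 10: bank0 row2 -> HIT
Acc 11: bank1 row4 -> MISS (open row4); precharges=7

Answer: M M M M M M H M M H M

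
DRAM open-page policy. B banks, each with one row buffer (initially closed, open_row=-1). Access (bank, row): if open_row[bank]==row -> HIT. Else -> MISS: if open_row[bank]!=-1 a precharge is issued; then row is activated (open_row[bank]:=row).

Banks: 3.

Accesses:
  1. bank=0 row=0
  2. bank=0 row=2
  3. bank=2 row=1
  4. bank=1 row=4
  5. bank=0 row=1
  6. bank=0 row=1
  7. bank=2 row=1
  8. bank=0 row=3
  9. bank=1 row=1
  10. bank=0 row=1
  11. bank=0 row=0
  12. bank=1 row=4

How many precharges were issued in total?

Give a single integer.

Answer: 7

Derivation:
Acc 1: bank0 row0 -> MISS (open row0); precharges=0
Acc 2: bank0 row2 -> MISS (open row2); precharges=1
Acc 3: bank2 row1 -> MISS (open row1); precharges=1
Acc 4: bank1 row4 -> MISS (open row4); precharges=1
Acc 5: bank0 row1 -> MISS (open row1); precharges=2
Acc 6: bank0 row1 -> HIT
Acc 7: bank2 row1 -> HIT
Acc 8: bank0 row3 -> MISS (open row3); precharges=3
Acc 9: bank1 row1 -> MISS (open row1); precharges=4
Acc 10: bank0 row1 -> MISS (open row1); precharges=5
Acc 11: bank0 row0 -> MISS (open row0); precharges=6
Acc 12: bank1 row4 -> MISS (open row4); precharges=7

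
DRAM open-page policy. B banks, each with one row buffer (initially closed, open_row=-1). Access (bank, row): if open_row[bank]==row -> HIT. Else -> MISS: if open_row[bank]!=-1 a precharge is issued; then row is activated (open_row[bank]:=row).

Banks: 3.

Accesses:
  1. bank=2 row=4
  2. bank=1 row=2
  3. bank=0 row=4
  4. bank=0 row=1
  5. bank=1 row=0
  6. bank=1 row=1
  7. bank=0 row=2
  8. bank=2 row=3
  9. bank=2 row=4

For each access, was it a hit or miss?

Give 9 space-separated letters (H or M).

Acc 1: bank2 row4 -> MISS (open row4); precharges=0
Acc 2: bank1 row2 -> MISS (open row2); precharges=0
Acc 3: bank0 row4 -> MISS (open row4); precharges=0
Acc 4: bank0 row1 -> MISS (open row1); precharges=1
Acc 5: bank1 row0 -> MISS (open row0); precharges=2
Acc 6: bank1 row1 -> MISS (open row1); precharges=3
Acc 7: bank0 row2 -> MISS (open row2); precharges=4
Acc 8: bank2 row3 -> MISS (open row3); precharges=5
Acc 9: bank2 row4 -> MISS (open row4); precharges=6

Answer: M M M M M M M M M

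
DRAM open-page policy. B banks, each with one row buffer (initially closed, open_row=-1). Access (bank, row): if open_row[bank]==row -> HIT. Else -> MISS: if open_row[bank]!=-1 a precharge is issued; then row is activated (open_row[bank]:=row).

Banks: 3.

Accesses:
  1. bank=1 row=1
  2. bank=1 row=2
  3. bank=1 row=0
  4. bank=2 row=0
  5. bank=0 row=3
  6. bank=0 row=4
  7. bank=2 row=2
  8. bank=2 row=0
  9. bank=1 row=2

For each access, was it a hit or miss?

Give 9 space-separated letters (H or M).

Acc 1: bank1 row1 -> MISS (open row1); precharges=0
Acc 2: bank1 row2 -> MISS (open row2); precharges=1
Acc 3: bank1 row0 -> MISS (open row0); precharges=2
Acc 4: bank2 row0 -> MISS (open row0); precharges=2
Acc 5: bank0 row3 -> MISS (open row3); precharges=2
Acc 6: bank0 row4 -> MISS (open row4); precharges=3
Acc 7: bank2 row2 -> MISS (open row2); precharges=4
Acc 8: bank2 row0 -> MISS (open row0); precharges=5
Acc 9: bank1 row2 -> MISS (open row2); precharges=6

Answer: M M M M M M M M M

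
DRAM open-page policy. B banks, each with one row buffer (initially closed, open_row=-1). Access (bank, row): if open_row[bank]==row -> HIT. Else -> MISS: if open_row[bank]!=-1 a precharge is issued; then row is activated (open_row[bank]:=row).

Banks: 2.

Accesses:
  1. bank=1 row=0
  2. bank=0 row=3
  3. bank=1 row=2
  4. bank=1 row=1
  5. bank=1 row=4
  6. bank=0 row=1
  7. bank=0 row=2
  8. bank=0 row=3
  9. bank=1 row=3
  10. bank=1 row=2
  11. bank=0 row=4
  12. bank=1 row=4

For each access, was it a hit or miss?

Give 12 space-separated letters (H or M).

Answer: M M M M M M M M M M M M

Derivation:
Acc 1: bank1 row0 -> MISS (open row0); precharges=0
Acc 2: bank0 row3 -> MISS (open row3); precharges=0
Acc 3: bank1 row2 -> MISS (open row2); precharges=1
Acc 4: bank1 row1 -> MISS (open row1); precharges=2
Acc 5: bank1 row4 -> MISS (open row4); precharges=3
Acc 6: bank0 row1 -> MISS (open row1); precharges=4
Acc 7: bank0 row2 -> MISS (open row2); precharges=5
Acc 8: bank0 row3 -> MISS (open row3); precharges=6
Acc 9: bank1 row3 -> MISS (open row3); precharges=7
Acc 10: bank1 row2 -> MISS (open row2); precharges=8
Acc 11: bank0 row4 -> MISS (open row4); precharges=9
Acc 12: bank1 row4 -> MISS (open row4); precharges=10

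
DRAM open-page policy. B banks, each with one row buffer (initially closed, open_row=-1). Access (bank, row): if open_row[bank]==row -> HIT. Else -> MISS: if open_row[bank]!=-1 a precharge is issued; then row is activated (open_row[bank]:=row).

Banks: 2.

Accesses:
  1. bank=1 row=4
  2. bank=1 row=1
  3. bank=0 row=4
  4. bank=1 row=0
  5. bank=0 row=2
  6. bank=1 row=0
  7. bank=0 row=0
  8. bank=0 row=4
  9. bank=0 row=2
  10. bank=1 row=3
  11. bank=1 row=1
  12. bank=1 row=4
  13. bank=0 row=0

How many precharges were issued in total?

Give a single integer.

Answer: 10

Derivation:
Acc 1: bank1 row4 -> MISS (open row4); precharges=0
Acc 2: bank1 row1 -> MISS (open row1); precharges=1
Acc 3: bank0 row4 -> MISS (open row4); precharges=1
Acc 4: bank1 row0 -> MISS (open row0); precharges=2
Acc 5: bank0 row2 -> MISS (open row2); precharges=3
Acc 6: bank1 row0 -> HIT
Acc 7: bank0 row0 -> MISS (open row0); precharges=4
Acc 8: bank0 row4 -> MISS (open row4); precharges=5
Acc 9: bank0 row2 -> MISS (open row2); precharges=6
Acc 10: bank1 row3 -> MISS (open row3); precharges=7
Acc 11: bank1 row1 -> MISS (open row1); precharges=8
Acc 12: bank1 row4 -> MISS (open row4); precharges=9
Acc 13: bank0 row0 -> MISS (open row0); precharges=10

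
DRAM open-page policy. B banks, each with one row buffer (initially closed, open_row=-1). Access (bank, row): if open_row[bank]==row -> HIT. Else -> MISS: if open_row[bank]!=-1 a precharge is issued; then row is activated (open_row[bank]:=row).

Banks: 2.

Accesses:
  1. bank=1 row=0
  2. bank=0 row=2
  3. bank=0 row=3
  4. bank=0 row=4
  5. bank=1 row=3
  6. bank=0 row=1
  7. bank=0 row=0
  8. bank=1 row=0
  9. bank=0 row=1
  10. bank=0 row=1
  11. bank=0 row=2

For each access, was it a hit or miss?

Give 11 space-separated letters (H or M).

Answer: M M M M M M M M M H M

Derivation:
Acc 1: bank1 row0 -> MISS (open row0); precharges=0
Acc 2: bank0 row2 -> MISS (open row2); precharges=0
Acc 3: bank0 row3 -> MISS (open row3); precharges=1
Acc 4: bank0 row4 -> MISS (open row4); precharges=2
Acc 5: bank1 row3 -> MISS (open row3); precharges=3
Acc 6: bank0 row1 -> MISS (open row1); precharges=4
Acc 7: bank0 row0 -> MISS (open row0); precharges=5
Acc 8: bank1 row0 -> MISS (open row0); precharges=6
Acc 9: bank0 row1 -> MISS (open row1); precharges=7
Acc 10: bank0 row1 -> HIT
Acc 11: bank0 row2 -> MISS (open row2); precharges=8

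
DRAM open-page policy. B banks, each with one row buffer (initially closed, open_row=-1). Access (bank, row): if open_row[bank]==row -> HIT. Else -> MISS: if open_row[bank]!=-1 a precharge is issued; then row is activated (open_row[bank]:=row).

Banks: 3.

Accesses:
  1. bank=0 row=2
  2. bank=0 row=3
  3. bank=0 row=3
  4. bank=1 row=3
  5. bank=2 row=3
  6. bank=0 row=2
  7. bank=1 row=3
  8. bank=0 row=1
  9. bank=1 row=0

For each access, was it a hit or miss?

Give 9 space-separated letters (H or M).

Acc 1: bank0 row2 -> MISS (open row2); precharges=0
Acc 2: bank0 row3 -> MISS (open row3); precharges=1
Acc 3: bank0 row3 -> HIT
Acc 4: bank1 row3 -> MISS (open row3); precharges=1
Acc 5: bank2 row3 -> MISS (open row3); precharges=1
Acc 6: bank0 row2 -> MISS (open row2); precharges=2
Acc 7: bank1 row3 -> HIT
Acc 8: bank0 row1 -> MISS (open row1); precharges=3
Acc 9: bank1 row0 -> MISS (open row0); precharges=4

Answer: M M H M M M H M M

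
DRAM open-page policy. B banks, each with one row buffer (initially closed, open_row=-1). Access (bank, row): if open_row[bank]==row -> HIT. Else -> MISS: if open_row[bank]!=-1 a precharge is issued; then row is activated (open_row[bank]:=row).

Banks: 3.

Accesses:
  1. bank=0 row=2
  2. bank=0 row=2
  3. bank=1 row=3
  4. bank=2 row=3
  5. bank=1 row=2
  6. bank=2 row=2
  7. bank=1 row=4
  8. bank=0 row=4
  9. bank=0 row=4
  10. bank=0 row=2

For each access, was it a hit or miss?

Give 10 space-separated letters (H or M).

Answer: M H M M M M M M H M

Derivation:
Acc 1: bank0 row2 -> MISS (open row2); precharges=0
Acc 2: bank0 row2 -> HIT
Acc 3: bank1 row3 -> MISS (open row3); precharges=0
Acc 4: bank2 row3 -> MISS (open row3); precharges=0
Acc 5: bank1 row2 -> MISS (open row2); precharges=1
Acc 6: bank2 row2 -> MISS (open row2); precharges=2
Acc 7: bank1 row4 -> MISS (open row4); precharges=3
Acc 8: bank0 row4 -> MISS (open row4); precharges=4
Acc 9: bank0 row4 -> HIT
Acc 10: bank0 row2 -> MISS (open row2); precharges=5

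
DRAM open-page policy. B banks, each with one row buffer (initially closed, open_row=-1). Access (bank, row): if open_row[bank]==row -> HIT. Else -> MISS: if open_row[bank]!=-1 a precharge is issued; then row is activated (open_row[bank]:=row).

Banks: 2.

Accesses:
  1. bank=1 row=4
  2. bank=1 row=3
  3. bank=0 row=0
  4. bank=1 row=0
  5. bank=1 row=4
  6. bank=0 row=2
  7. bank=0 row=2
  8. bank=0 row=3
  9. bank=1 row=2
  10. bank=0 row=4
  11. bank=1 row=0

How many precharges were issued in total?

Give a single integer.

Acc 1: bank1 row4 -> MISS (open row4); precharges=0
Acc 2: bank1 row3 -> MISS (open row3); precharges=1
Acc 3: bank0 row0 -> MISS (open row0); precharges=1
Acc 4: bank1 row0 -> MISS (open row0); precharges=2
Acc 5: bank1 row4 -> MISS (open row4); precharges=3
Acc 6: bank0 row2 -> MISS (open row2); precharges=4
Acc 7: bank0 row2 -> HIT
Acc 8: bank0 row3 -> MISS (open row3); precharges=5
Acc 9: bank1 row2 -> MISS (open row2); precharges=6
Acc 10: bank0 row4 -> MISS (open row4); precharges=7
Acc 11: bank1 row0 -> MISS (open row0); precharges=8

Answer: 8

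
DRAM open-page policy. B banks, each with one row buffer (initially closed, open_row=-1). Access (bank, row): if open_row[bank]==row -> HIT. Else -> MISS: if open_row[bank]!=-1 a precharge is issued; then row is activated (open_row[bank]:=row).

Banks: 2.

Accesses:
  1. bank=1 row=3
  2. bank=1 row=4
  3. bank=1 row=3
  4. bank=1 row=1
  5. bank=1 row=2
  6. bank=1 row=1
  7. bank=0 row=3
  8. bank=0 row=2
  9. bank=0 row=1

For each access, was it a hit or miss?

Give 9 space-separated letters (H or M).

Answer: M M M M M M M M M

Derivation:
Acc 1: bank1 row3 -> MISS (open row3); precharges=0
Acc 2: bank1 row4 -> MISS (open row4); precharges=1
Acc 3: bank1 row3 -> MISS (open row3); precharges=2
Acc 4: bank1 row1 -> MISS (open row1); precharges=3
Acc 5: bank1 row2 -> MISS (open row2); precharges=4
Acc 6: bank1 row1 -> MISS (open row1); precharges=5
Acc 7: bank0 row3 -> MISS (open row3); precharges=5
Acc 8: bank0 row2 -> MISS (open row2); precharges=6
Acc 9: bank0 row1 -> MISS (open row1); precharges=7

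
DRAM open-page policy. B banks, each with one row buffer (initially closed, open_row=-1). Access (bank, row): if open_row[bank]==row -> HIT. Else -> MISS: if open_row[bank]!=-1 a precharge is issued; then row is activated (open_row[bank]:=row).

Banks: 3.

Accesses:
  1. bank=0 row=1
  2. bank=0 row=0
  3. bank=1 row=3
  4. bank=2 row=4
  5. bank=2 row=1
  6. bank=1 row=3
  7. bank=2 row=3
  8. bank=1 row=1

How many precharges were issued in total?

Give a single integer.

Answer: 4

Derivation:
Acc 1: bank0 row1 -> MISS (open row1); precharges=0
Acc 2: bank0 row0 -> MISS (open row0); precharges=1
Acc 3: bank1 row3 -> MISS (open row3); precharges=1
Acc 4: bank2 row4 -> MISS (open row4); precharges=1
Acc 5: bank2 row1 -> MISS (open row1); precharges=2
Acc 6: bank1 row3 -> HIT
Acc 7: bank2 row3 -> MISS (open row3); precharges=3
Acc 8: bank1 row1 -> MISS (open row1); precharges=4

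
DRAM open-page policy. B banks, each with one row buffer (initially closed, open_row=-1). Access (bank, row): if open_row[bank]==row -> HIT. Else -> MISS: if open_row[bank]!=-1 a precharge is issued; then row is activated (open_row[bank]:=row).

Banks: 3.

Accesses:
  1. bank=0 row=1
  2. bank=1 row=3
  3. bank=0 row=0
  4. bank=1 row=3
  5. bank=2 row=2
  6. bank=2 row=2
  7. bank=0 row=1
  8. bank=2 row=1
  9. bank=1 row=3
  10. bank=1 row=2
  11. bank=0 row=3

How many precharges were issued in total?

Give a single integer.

Acc 1: bank0 row1 -> MISS (open row1); precharges=0
Acc 2: bank1 row3 -> MISS (open row3); precharges=0
Acc 3: bank0 row0 -> MISS (open row0); precharges=1
Acc 4: bank1 row3 -> HIT
Acc 5: bank2 row2 -> MISS (open row2); precharges=1
Acc 6: bank2 row2 -> HIT
Acc 7: bank0 row1 -> MISS (open row1); precharges=2
Acc 8: bank2 row1 -> MISS (open row1); precharges=3
Acc 9: bank1 row3 -> HIT
Acc 10: bank1 row2 -> MISS (open row2); precharges=4
Acc 11: bank0 row3 -> MISS (open row3); precharges=5

Answer: 5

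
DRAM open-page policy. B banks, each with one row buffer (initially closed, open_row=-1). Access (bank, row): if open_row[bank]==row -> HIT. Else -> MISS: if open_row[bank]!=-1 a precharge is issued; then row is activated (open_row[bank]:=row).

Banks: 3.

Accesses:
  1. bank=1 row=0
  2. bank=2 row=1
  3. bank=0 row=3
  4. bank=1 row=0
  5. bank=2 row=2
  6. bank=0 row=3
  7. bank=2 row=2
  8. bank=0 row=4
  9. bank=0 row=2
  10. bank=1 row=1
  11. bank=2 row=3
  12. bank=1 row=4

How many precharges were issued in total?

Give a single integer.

Acc 1: bank1 row0 -> MISS (open row0); precharges=0
Acc 2: bank2 row1 -> MISS (open row1); precharges=0
Acc 3: bank0 row3 -> MISS (open row3); precharges=0
Acc 4: bank1 row0 -> HIT
Acc 5: bank2 row2 -> MISS (open row2); precharges=1
Acc 6: bank0 row3 -> HIT
Acc 7: bank2 row2 -> HIT
Acc 8: bank0 row4 -> MISS (open row4); precharges=2
Acc 9: bank0 row2 -> MISS (open row2); precharges=3
Acc 10: bank1 row1 -> MISS (open row1); precharges=4
Acc 11: bank2 row3 -> MISS (open row3); precharges=5
Acc 12: bank1 row4 -> MISS (open row4); precharges=6

Answer: 6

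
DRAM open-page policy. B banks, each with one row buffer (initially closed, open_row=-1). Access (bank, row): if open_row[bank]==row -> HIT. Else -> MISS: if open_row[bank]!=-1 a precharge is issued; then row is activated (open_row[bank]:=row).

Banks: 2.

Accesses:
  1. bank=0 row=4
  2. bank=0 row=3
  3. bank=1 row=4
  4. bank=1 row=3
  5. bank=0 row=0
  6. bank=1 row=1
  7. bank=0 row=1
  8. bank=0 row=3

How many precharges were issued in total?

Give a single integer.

Answer: 6

Derivation:
Acc 1: bank0 row4 -> MISS (open row4); precharges=0
Acc 2: bank0 row3 -> MISS (open row3); precharges=1
Acc 3: bank1 row4 -> MISS (open row4); precharges=1
Acc 4: bank1 row3 -> MISS (open row3); precharges=2
Acc 5: bank0 row0 -> MISS (open row0); precharges=3
Acc 6: bank1 row1 -> MISS (open row1); precharges=4
Acc 7: bank0 row1 -> MISS (open row1); precharges=5
Acc 8: bank0 row3 -> MISS (open row3); precharges=6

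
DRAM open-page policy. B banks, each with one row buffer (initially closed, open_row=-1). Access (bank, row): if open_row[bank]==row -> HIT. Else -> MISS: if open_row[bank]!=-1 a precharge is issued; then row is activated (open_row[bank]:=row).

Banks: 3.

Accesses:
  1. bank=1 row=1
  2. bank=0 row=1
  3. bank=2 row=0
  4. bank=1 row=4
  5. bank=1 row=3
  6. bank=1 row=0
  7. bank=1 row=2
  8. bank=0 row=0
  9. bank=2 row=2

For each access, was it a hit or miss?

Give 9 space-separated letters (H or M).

Answer: M M M M M M M M M

Derivation:
Acc 1: bank1 row1 -> MISS (open row1); precharges=0
Acc 2: bank0 row1 -> MISS (open row1); precharges=0
Acc 3: bank2 row0 -> MISS (open row0); precharges=0
Acc 4: bank1 row4 -> MISS (open row4); precharges=1
Acc 5: bank1 row3 -> MISS (open row3); precharges=2
Acc 6: bank1 row0 -> MISS (open row0); precharges=3
Acc 7: bank1 row2 -> MISS (open row2); precharges=4
Acc 8: bank0 row0 -> MISS (open row0); precharges=5
Acc 9: bank2 row2 -> MISS (open row2); precharges=6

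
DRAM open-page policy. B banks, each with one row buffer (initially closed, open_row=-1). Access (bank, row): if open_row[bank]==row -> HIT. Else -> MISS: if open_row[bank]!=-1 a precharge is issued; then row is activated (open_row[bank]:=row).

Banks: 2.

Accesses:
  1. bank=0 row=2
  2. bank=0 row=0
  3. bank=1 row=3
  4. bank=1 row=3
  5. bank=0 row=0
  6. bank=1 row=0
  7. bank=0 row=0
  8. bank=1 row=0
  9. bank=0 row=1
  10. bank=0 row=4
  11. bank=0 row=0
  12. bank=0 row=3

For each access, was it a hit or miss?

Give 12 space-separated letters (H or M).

Acc 1: bank0 row2 -> MISS (open row2); precharges=0
Acc 2: bank0 row0 -> MISS (open row0); precharges=1
Acc 3: bank1 row3 -> MISS (open row3); precharges=1
Acc 4: bank1 row3 -> HIT
Acc 5: bank0 row0 -> HIT
Acc 6: bank1 row0 -> MISS (open row0); precharges=2
Acc 7: bank0 row0 -> HIT
Acc 8: bank1 row0 -> HIT
Acc 9: bank0 row1 -> MISS (open row1); precharges=3
Acc 10: bank0 row4 -> MISS (open row4); precharges=4
Acc 11: bank0 row0 -> MISS (open row0); precharges=5
Acc 12: bank0 row3 -> MISS (open row3); precharges=6

Answer: M M M H H M H H M M M M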